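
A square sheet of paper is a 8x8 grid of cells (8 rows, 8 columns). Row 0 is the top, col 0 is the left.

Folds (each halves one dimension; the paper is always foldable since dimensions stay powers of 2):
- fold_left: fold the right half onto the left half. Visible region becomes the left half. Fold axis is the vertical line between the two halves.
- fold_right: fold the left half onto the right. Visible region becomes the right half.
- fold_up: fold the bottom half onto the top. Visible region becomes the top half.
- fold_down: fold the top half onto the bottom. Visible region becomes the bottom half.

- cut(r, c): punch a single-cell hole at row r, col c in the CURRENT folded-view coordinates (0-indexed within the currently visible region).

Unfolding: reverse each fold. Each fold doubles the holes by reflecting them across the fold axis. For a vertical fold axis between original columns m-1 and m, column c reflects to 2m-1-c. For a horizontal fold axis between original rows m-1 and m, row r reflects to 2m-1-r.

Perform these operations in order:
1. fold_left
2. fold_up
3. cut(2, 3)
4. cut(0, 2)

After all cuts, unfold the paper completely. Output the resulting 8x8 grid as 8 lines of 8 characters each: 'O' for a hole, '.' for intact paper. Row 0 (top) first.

Op 1 fold_left: fold axis v@4; visible region now rows[0,8) x cols[0,4) = 8x4
Op 2 fold_up: fold axis h@4; visible region now rows[0,4) x cols[0,4) = 4x4
Op 3 cut(2, 3): punch at orig (2,3); cuts so far [(2, 3)]; region rows[0,4) x cols[0,4) = 4x4
Op 4 cut(0, 2): punch at orig (0,2); cuts so far [(0, 2), (2, 3)]; region rows[0,4) x cols[0,4) = 4x4
Unfold 1 (reflect across h@4): 4 holes -> [(0, 2), (2, 3), (5, 3), (7, 2)]
Unfold 2 (reflect across v@4): 8 holes -> [(0, 2), (0, 5), (2, 3), (2, 4), (5, 3), (5, 4), (7, 2), (7, 5)]

Answer: ..O..O..
........
...OO...
........
........
...OO...
........
..O..O..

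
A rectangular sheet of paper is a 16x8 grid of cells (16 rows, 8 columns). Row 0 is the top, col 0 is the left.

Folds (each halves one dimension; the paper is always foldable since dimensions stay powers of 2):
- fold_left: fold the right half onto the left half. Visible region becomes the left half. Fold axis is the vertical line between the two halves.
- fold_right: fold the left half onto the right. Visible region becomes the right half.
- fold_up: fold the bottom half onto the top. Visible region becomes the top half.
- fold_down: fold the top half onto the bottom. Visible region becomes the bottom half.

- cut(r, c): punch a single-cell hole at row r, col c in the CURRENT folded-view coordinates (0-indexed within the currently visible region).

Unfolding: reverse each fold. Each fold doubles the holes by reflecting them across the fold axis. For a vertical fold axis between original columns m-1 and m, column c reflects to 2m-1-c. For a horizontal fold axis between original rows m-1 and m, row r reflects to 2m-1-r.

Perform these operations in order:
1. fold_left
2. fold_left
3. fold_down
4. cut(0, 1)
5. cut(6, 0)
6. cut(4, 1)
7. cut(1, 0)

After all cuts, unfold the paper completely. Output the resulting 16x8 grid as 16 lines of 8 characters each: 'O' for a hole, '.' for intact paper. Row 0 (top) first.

Answer: ........
O..OO..O
........
.OO..OO.
........
........
O..OO..O
.OO..OO.
.OO..OO.
O..OO..O
........
........
.OO..OO.
........
O..OO..O
........

Derivation:
Op 1 fold_left: fold axis v@4; visible region now rows[0,16) x cols[0,4) = 16x4
Op 2 fold_left: fold axis v@2; visible region now rows[0,16) x cols[0,2) = 16x2
Op 3 fold_down: fold axis h@8; visible region now rows[8,16) x cols[0,2) = 8x2
Op 4 cut(0, 1): punch at orig (8,1); cuts so far [(8, 1)]; region rows[8,16) x cols[0,2) = 8x2
Op 5 cut(6, 0): punch at orig (14,0); cuts so far [(8, 1), (14, 0)]; region rows[8,16) x cols[0,2) = 8x2
Op 6 cut(4, 1): punch at orig (12,1); cuts so far [(8, 1), (12, 1), (14, 0)]; region rows[8,16) x cols[0,2) = 8x2
Op 7 cut(1, 0): punch at orig (9,0); cuts so far [(8, 1), (9, 0), (12, 1), (14, 0)]; region rows[8,16) x cols[0,2) = 8x2
Unfold 1 (reflect across h@8): 8 holes -> [(1, 0), (3, 1), (6, 0), (7, 1), (8, 1), (9, 0), (12, 1), (14, 0)]
Unfold 2 (reflect across v@2): 16 holes -> [(1, 0), (1, 3), (3, 1), (3, 2), (6, 0), (6, 3), (7, 1), (7, 2), (8, 1), (8, 2), (9, 0), (9, 3), (12, 1), (12, 2), (14, 0), (14, 3)]
Unfold 3 (reflect across v@4): 32 holes -> [(1, 0), (1, 3), (1, 4), (1, 7), (3, 1), (3, 2), (3, 5), (3, 6), (6, 0), (6, 3), (6, 4), (6, 7), (7, 1), (7, 2), (7, 5), (7, 6), (8, 1), (8, 2), (8, 5), (8, 6), (9, 0), (9, 3), (9, 4), (9, 7), (12, 1), (12, 2), (12, 5), (12, 6), (14, 0), (14, 3), (14, 4), (14, 7)]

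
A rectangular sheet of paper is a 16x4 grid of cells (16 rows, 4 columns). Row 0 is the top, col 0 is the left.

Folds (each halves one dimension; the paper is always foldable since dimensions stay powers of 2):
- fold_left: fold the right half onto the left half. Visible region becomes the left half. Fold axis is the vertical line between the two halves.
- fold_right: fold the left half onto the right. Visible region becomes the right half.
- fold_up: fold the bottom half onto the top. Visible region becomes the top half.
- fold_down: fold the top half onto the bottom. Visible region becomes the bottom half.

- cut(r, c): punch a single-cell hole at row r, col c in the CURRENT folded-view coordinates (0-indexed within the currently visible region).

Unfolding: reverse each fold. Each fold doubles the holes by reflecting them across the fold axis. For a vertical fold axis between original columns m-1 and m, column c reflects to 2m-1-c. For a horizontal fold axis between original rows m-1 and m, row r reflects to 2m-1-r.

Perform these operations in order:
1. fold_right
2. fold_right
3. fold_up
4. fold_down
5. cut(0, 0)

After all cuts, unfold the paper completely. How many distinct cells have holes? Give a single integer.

Answer: 16

Derivation:
Op 1 fold_right: fold axis v@2; visible region now rows[0,16) x cols[2,4) = 16x2
Op 2 fold_right: fold axis v@3; visible region now rows[0,16) x cols[3,4) = 16x1
Op 3 fold_up: fold axis h@8; visible region now rows[0,8) x cols[3,4) = 8x1
Op 4 fold_down: fold axis h@4; visible region now rows[4,8) x cols[3,4) = 4x1
Op 5 cut(0, 0): punch at orig (4,3); cuts so far [(4, 3)]; region rows[4,8) x cols[3,4) = 4x1
Unfold 1 (reflect across h@4): 2 holes -> [(3, 3), (4, 3)]
Unfold 2 (reflect across h@8): 4 holes -> [(3, 3), (4, 3), (11, 3), (12, 3)]
Unfold 3 (reflect across v@3): 8 holes -> [(3, 2), (3, 3), (4, 2), (4, 3), (11, 2), (11, 3), (12, 2), (12, 3)]
Unfold 4 (reflect across v@2): 16 holes -> [(3, 0), (3, 1), (3, 2), (3, 3), (4, 0), (4, 1), (4, 2), (4, 3), (11, 0), (11, 1), (11, 2), (11, 3), (12, 0), (12, 1), (12, 2), (12, 3)]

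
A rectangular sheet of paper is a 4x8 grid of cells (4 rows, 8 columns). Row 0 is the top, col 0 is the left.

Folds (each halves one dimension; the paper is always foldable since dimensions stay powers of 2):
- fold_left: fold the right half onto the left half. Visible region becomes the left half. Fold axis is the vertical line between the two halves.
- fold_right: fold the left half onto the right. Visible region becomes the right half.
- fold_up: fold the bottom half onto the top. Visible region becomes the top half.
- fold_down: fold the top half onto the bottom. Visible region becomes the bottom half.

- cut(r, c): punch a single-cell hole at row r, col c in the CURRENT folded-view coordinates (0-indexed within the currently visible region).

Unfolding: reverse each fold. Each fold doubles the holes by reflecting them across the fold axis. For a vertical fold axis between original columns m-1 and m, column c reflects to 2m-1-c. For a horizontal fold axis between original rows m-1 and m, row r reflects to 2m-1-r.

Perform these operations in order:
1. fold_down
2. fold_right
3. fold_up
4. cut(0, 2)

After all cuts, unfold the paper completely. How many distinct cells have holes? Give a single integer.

Op 1 fold_down: fold axis h@2; visible region now rows[2,4) x cols[0,8) = 2x8
Op 2 fold_right: fold axis v@4; visible region now rows[2,4) x cols[4,8) = 2x4
Op 3 fold_up: fold axis h@3; visible region now rows[2,3) x cols[4,8) = 1x4
Op 4 cut(0, 2): punch at orig (2,6); cuts so far [(2, 6)]; region rows[2,3) x cols[4,8) = 1x4
Unfold 1 (reflect across h@3): 2 holes -> [(2, 6), (3, 6)]
Unfold 2 (reflect across v@4): 4 holes -> [(2, 1), (2, 6), (3, 1), (3, 6)]
Unfold 3 (reflect across h@2): 8 holes -> [(0, 1), (0, 6), (1, 1), (1, 6), (2, 1), (2, 6), (3, 1), (3, 6)]

Answer: 8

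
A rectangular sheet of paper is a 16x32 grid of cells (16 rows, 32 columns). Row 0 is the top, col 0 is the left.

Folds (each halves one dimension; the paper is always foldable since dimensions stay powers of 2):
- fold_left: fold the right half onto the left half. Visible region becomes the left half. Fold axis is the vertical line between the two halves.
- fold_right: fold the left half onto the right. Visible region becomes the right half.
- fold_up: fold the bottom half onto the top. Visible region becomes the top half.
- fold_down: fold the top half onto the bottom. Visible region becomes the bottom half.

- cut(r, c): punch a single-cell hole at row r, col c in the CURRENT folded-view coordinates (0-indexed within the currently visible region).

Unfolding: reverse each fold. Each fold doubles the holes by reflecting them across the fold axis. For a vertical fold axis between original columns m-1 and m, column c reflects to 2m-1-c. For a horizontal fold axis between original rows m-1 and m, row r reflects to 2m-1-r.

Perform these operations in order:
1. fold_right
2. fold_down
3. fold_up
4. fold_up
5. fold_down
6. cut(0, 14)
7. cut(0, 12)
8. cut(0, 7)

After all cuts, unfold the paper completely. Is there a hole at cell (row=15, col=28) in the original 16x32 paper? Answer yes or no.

Op 1 fold_right: fold axis v@16; visible region now rows[0,16) x cols[16,32) = 16x16
Op 2 fold_down: fold axis h@8; visible region now rows[8,16) x cols[16,32) = 8x16
Op 3 fold_up: fold axis h@12; visible region now rows[8,12) x cols[16,32) = 4x16
Op 4 fold_up: fold axis h@10; visible region now rows[8,10) x cols[16,32) = 2x16
Op 5 fold_down: fold axis h@9; visible region now rows[9,10) x cols[16,32) = 1x16
Op 6 cut(0, 14): punch at orig (9,30); cuts so far [(9, 30)]; region rows[9,10) x cols[16,32) = 1x16
Op 7 cut(0, 12): punch at orig (9,28); cuts so far [(9, 28), (9, 30)]; region rows[9,10) x cols[16,32) = 1x16
Op 8 cut(0, 7): punch at orig (9,23); cuts so far [(9, 23), (9, 28), (9, 30)]; region rows[9,10) x cols[16,32) = 1x16
Unfold 1 (reflect across h@9): 6 holes -> [(8, 23), (8, 28), (8, 30), (9, 23), (9, 28), (9, 30)]
Unfold 2 (reflect across h@10): 12 holes -> [(8, 23), (8, 28), (8, 30), (9, 23), (9, 28), (9, 30), (10, 23), (10, 28), (10, 30), (11, 23), (11, 28), (11, 30)]
Unfold 3 (reflect across h@12): 24 holes -> [(8, 23), (8, 28), (8, 30), (9, 23), (9, 28), (9, 30), (10, 23), (10, 28), (10, 30), (11, 23), (11, 28), (11, 30), (12, 23), (12, 28), (12, 30), (13, 23), (13, 28), (13, 30), (14, 23), (14, 28), (14, 30), (15, 23), (15, 28), (15, 30)]
Unfold 4 (reflect across h@8): 48 holes -> [(0, 23), (0, 28), (0, 30), (1, 23), (1, 28), (1, 30), (2, 23), (2, 28), (2, 30), (3, 23), (3, 28), (3, 30), (4, 23), (4, 28), (4, 30), (5, 23), (5, 28), (5, 30), (6, 23), (6, 28), (6, 30), (7, 23), (7, 28), (7, 30), (8, 23), (8, 28), (8, 30), (9, 23), (9, 28), (9, 30), (10, 23), (10, 28), (10, 30), (11, 23), (11, 28), (11, 30), (12, 23), (12, 28), (12, 30), (13, 23), (13, 28), (13, 30), (14, 23), (14, 28), (14, 30), (15, 23), (15, 28), (15, 30)]
Unfold 5 (reflect across v@16): 96 holes -> [(0, 1), (0, 3), (0, 8), (0, 23), (0, 28), (0, 30), (1, 1), (1, 3), (1, 8), (1, 23), (1, 28), (1, 30), (2, 1), (2, 3), (2, 8), (2, 23), (2, 28), (2, 30), (3, 1), (3, 3), (3, 8), (3, 23), (3, 28), (3, 30), (4, 1), (4, 3), (4, 8), (4, 23), (4, 28), (4, 30), (5, 1), (5, 3), (5, 8), (5, 23), (5, 28), (5, 30), (6, 1), (6, 3), (6, 8), (6, 23), (6, 28), (6, 30), (7, 1), (7, 3), (7, 8), (7, 23), (7, 28), (7, 30), (8, 1), (8, 3), (8, 8), (8, 23), (8, 28), (8, 30), (9, 1), (9, 3), (9, 8), (9, 23), (9, 28), (9, 30), (10, 1), (10, 3), (10, 8), (10, 23), (10, 28), (10, 30), (11, 1), (11, 3), (11, 8), (11, 23), (11, 28), (11, 30), (12, 1), (12, 3), (12, 8), (12, 23), (12, 28), (12, 30), (13, 1), (13, 3), (13, 8), (13, 23), (13, 28), (13, 30), (14, 1), (14, 3), (14, 8), (14, 23), (14, 28), (14, 30), (15, 1), (15, 3), (15, 8), (15, 23), (15, 28), (15, 30)]
Holes: [(0, 1), (0, 3), (0, 8), (0, 23), (0, 28), (0, 30), (1, 1), (1, 3), (1, 8), (1, 23), (1, 28), (1, 30), (2, 1), (2, 3), (2, 8), (2, 23), (2, 28), (2, 30), (3, 1), (3, 3), (3, 8), (3, 23), (3, 28), (3, 30), (4, 1), (4, 3), (4, 8), (4, 23), (4, 28), (4, 30), (5, 1), (5, 3), (5, 8), (5, 23), (5, 28), (5, 30), (6, 1), (6, 3), (6, 8), (6, 23), (6, 28), (6, 30), (7, 1), (7, 3), (7, 8), (7, 23), (7, 28), (7, 30), (8, 1), (8, 3), (8, 8), (8, 23), (8, 28), (8, 30), (9, 1), (9, 3), (9, 8), (9, 23), (9, 28), (9, 30), (10, 1), (10, 3), (10, 8), (10, 23), (10, 28), (10, 30), (11, 1), (11, 3), (11, 8), (11, 23), (11, 28), (11, 30), (12, 1), (12, 3), (12, 8), (12, 23), (12, 28), (12, 30), (13, 1), (13, 3), (13, 8), (13, 23), (13, 28), (13, 30), (14, 1), (14, 3), (14, 8), (14, 23), (14, 28), (14, 30), (15, 1), (15, 3), (15, 8), (15, 23), (15, 28), (15, 30)]

Answer: yes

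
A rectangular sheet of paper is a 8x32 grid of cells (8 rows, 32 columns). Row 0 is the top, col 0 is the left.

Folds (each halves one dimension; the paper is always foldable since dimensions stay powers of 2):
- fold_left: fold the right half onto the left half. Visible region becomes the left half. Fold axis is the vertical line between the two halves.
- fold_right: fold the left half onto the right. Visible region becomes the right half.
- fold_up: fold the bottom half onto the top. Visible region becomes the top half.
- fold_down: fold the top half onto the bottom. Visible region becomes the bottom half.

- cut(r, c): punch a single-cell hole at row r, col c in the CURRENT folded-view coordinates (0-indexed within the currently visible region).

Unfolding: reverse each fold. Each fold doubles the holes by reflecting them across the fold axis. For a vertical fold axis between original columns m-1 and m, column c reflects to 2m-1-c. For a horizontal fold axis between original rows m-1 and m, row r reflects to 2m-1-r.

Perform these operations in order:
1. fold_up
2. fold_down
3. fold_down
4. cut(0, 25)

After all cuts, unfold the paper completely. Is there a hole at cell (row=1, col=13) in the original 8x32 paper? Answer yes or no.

Answer: no

Derivation:
Op 1 fold_up: fold axis h@4; visible region now rows[0,4) x cols[0,32) = 4x32
Op 2 fold_down: fold axis h@2; visible region now rows[2,4) x cols[0,32) = 2x32
Op 3 fold_down: fold axis h@3; visible region now rows[3,4) x cols[0,32) = 1x32
Op 4 cut(0, 25): punch at orig (3,25); cuts so far [(3, 25)]; region rows[3,4) x cols[0,32) = 1x32
Unfold 1 (reflect across h@3): 2 holes -> [(2, 25), (3, 25)]
Unfold 2 (reflect across h@2): 4 holes -> [(0, 25), (1, 25), (2, 25), (3, 25)]
Unfold 3 (reflect across h@4): 8 holes -> [(0, 25), (1, 25), (2, 25), (3, 25), (4, 25), (5, 25), (6, 25), (7, 25)]
Holes: [(0, 25), (1, 25), (2, 25), (3, 25), (4, 25), (5, 25), (6, 25), (7, 25)]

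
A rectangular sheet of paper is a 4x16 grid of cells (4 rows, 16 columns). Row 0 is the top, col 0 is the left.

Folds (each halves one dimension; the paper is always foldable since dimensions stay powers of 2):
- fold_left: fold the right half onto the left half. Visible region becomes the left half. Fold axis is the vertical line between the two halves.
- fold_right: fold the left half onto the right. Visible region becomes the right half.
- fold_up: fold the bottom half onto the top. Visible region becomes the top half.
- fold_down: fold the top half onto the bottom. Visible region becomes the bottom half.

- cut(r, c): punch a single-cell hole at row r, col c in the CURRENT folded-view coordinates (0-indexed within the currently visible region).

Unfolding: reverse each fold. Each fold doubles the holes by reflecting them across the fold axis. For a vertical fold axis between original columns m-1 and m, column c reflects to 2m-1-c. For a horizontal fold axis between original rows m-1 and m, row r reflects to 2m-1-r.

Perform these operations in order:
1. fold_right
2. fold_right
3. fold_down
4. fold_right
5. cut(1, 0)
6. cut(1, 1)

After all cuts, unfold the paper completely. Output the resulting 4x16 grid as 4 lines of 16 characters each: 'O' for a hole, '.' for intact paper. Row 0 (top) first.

Answer: OOOOOOOOOOOOOOOO
................
................
OOOOOOOOOOOOOOOO

Derivation:
Op 1 fold_right: fold axis v@8; visible region now rows[0,4) x cols[8,16) = 4x8
Op 2 fold_right: fold axis v@12; visible region now rows[0,4) x cols[12,16) = 4x4
Op 3 fold_down: fold axis h@2; visible region now rows[2,4) x cols[12,16) = 2x4
Op 4 fold_right: fold axis v@14; visible region now rows[2,4) x cols[14,16) = 2x2
Op 5 cut(1, 0): punch at orig (3,14); cuts so far [(3, 14)]; region rows[2,4) x cols[14,16) = 2x2
Op 6 cut(1, 1): punch at orig (3,15); cuts so far [(3, 14), (3, 15)]; region rows[2,4) x cols[14,16) = 2x2
Unfold 1 (reflect across v@14): 4 holes -> [(3, 12), (3, 13), (3, 14), (3, 15)]
Unfold 2 (reflect across h@2): 8 holes -> [(0, 12), (0, 13), (0, 14), (0, 15), (3, 12), (3, 13), (3, 14), (3, 15)]
Unfold 3 (reflect across v@12): 16 holes -> [(0, 8), (0, 9), (0, 10), (0, 11), (0, 12), (0, 13), (0, 14), (0, 15), (3, 8), (3, 9), (3, 10), (3, 11), (3, 12), (3, 13), (3, 14), (3, 15)]
Unfold 4 (reflect across v@8): 32 holes -> [(0, 0), (0, 1), (0, 2), (0, 3), (0, 4), (0, 5), (0, 6), (0, 7), (0, 8), (0, 9), (0, 10), (0, 11), (0, 12), (0, 13), (0, 14), (0, 15), (3, 0), (3, 1), (3, 2), (3, 3), (3, 4), (3, 5), (3, 6), (3, 7), (3, 8), (3, 9), (3, 10), (3, 11), (3, 12), (3, 13), (3, 14), (3, 15)]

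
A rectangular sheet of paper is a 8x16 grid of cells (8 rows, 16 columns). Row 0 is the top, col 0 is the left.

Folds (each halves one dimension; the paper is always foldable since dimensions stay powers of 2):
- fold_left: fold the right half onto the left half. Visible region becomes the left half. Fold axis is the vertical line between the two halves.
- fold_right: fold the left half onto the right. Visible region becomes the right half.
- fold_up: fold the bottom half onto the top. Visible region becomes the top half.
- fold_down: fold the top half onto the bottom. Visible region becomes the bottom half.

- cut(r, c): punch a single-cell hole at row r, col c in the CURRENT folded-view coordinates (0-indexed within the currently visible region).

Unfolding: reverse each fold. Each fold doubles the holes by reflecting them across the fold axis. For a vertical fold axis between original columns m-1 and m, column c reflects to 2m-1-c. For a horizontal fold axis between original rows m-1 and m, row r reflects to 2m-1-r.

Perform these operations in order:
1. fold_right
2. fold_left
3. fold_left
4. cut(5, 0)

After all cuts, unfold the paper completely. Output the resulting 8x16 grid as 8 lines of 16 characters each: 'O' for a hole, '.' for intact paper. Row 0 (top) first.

Answer: ................
................
................
................
................
O..OO..OO..OO..O
................
................

Derivation:
Op 1 fold_right: fold axis v@8; visible region now rows[0,8) x cols[8,16) = 8x8
Op 2 fold_left: fold axis v@12; visible region now rows[0,8) x cols[8,12) = 8x4
Op 3 fold_left: fold axis v@10; visible region now rows[0,8) x cols[8,10) = 8x2
Op 4 cut(5, 0): punch at orig (5,8); cuts so far [(5, 8)]; region rows[0,8) x cols[8,10) = 8x2
Unfold 1 (reflect across v@10): 2 holes -> [(5, 8), (5, 11)]
Unfold 2 (reflect across v@12): 4 holes -> [(5, 8), (5, 11), (5, 12), (5, 15)]
Unfold 3 (reflect across v@8): 8 holes -> [(5, 0), (5, 3), (5, 4), (5, 7), (5, 8), (5, 11), (5, 12), (5, 15)]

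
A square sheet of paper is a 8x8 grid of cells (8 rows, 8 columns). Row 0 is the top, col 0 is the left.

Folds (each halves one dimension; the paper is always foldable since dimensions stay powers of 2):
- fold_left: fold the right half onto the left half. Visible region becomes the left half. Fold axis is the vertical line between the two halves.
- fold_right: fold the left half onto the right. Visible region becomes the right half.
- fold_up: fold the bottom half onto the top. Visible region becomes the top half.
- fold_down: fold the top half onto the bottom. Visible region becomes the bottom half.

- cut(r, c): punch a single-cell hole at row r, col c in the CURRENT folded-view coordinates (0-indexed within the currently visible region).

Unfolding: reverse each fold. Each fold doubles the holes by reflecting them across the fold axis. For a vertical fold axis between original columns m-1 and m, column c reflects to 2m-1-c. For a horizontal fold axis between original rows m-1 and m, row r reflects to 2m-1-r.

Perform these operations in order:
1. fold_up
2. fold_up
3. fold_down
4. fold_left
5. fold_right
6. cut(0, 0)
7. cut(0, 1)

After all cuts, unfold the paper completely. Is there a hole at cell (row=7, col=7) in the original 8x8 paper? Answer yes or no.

Answer: yes

Derivation:
Op 1 fold_up: fold axis h@4; visible region now rows[0,4) x cols[0,8) = 4x8
Op 2 fold_up: fold axis h@2; visible region now rows[0,2) x cols[0,8) = 2x8
Op 3 fold_down: fold axis h@1; visible region now rows[1,2) x cols[0,8) = 1x8
Op 4 fold_left: fold axis v@4; visible region now rows[1,2) x cols[0,4) = 1x4
Op 5 fold_right: fold axis v@2; visible region now rows[1,2) x cols[2,4) = 1x2
Op 6 cut(0, 0): punch at orig (1,2); cuts so far [(1, 2)]; region rows[1,2) x cols[2,4) = 1x2
Op 7 cut(0, 1): punch at orig (1,3); cuts so far [(1, 2), (1, 3)]; region rows[1,2) x cols[2,4) = 1x2
Unfold 1 (reflect across v@2): 4 holes -> [(1, 0), (1, 1), (1, 2), (1, 3)]
Unfold 2 (reflect across v@4): 8 holes -> [(1, 0), (1, 1), (1, 2), (1, 3), (1, 4), (1, 5), (1, 6), (1, 7)]
Unfold 3 (reflect across h@1): 16 holes -> [(0, 0), (0, 1), (0, 2), (0, 3), (0, 4), (0, 5), (0, 6), (0, 7), (1, 0), (1, 1), (1, 2), (1, 3), (1, 4), (1, 5), (1, 6), (1, 7)]
Unfold 4 (reflect across h@2): 32 holes -> [(0, 0), (0, 1), (0, 2), (0, 3), (0, 4), (0, 5), (0, 6), (0, 7), (1, 0), (1, 1), (1, 2), (1, 3), (1, 4), (1, 5), (1, 6), (1, 7), (2, 0), (2, 1), (2, 2), (2, 3), (2, 4), (2, 5), (2, 6), (2, 7), (3, 0), (3, 1), (3, 2), (3, 3), (3, 4), (3, 5), (3, 6), (3, 7)]
Unfold 5 (reflect across h@4): 64 holes -> [(0, 0), (0, 1), (0, 2), (0, 3), (0, 4), (0, 5), (0, 6), (0, 7), (1, 0), (1, 1), (1, 2), (1, 3), (1, 4), (1, 5), (1, 6), (1, 7), (2, 0), (2, 1), (2, 2), (2, 3), (2, 4), (2, 5), (2, 6), (2, 7), (3, 0), (3, 1), (3, 2), (3, 3), (3, 4), (3, 5), (3, 6), (3, 7), (4, 0), (4, 1), (4, 2), (4, 3), (4, 4), (4, 5), (4, 6), (4, 7), (5, 0), (5, 1), (5, 2), (5, 3), (5, 4), (5, 5), (5, 6), (5, 7), (6, 0), (6, 1), (6, 2), (6, 3), (6, 4), (6, 5), (6, 6), (6, 7), (7, 0), (7, 1), (7, 2), (7, 3), (7, 4), (7, 5), (7, 6), (7, 7)]
Holes: [(0, 0), (0, 1), (0, 2), (0, 3), (0, 4), (0, 5), (0, 6), (0, 7), (1, 0), (1, 1), (1, 2), (1, 3), (1, 4), (1, 5), (1, 6), (1, 7), (2, 0), (2, 1), (2, 2), (2, 3), (2, 4), (2, 5), (2, 6), (2, 7), (3, 0), (3, 1), (3, 2), (3, 3), (3, 4), (3, 5), (3, 6), (3, 7), (4, 0), (4, 1), (4, 2), (4, 3), (4, 4), (4, 5), (4, 6), (4, 7), (5, 0), (5, 1), (5, 2), (5, 3), (5, 4), (5, 5), (5, 6), (5, 7), (6, 0), (6, 1), (6, 2), (6, 3), (6, 4), (6, 5), (6, 6), (6, 7), (7, 0), (7, 1), (7, 2), (7, 3), (7, 4), (7, 5), (7, 6), (7, 7)]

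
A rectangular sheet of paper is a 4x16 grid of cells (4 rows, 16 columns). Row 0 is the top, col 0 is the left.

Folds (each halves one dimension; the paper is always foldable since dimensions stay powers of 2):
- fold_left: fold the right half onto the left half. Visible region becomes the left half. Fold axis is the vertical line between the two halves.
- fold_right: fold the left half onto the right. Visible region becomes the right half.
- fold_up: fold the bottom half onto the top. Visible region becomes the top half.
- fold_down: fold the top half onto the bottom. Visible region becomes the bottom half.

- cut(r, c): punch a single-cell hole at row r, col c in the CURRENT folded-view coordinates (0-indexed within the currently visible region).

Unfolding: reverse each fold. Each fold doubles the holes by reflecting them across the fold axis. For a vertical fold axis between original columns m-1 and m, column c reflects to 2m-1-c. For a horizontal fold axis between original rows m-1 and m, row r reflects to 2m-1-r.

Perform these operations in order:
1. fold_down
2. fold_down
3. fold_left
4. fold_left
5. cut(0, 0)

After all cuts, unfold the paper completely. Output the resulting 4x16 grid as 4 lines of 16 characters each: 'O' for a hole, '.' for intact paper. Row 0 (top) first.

Op 1 fold_down: fold axis h@2; visible region now rows[2,4) x cols[0,16) = 2x16
Op 2 fold_down: fold axis h@3; visible region now rows[3,4) x cols[0,16) = 1x16
Op 3 fold_left: fold axis v@8; visible region now rows[3,4) x cols[0,8) = 1x8
Op 4 fold_left: fold axis v@4; visible region now rows[3,4) x cols[0,4) = 1x4
Op 5 cut(0, 0): punch at orig (3,0); cuts so far [(3, 0)]; region rows[3,4) x cols[0,4) = 1x4
Unfold 1 (reflect across v@4): 2 holes -> [(3, 0), (3, 7)]
Unfold 2 (reflect across v@8): 4 holes -> [(3, 0), (3, 7), (3, 8), (3, 15)]
Unfold 3 (reflect across h@3): 8 holes -> [(2, 0), (2, 7), (2, 8), (2, 15), (3, 0), (3, 7), (3, 8), (3, 15)]
Unfold 4 (reflect across h@2): 16 holes -> [(0, 0), (0, 7), (0, 8), (0, 15), (1, 0), (1, 7), (1, 8), (1, 15), (2, 0), (2, 7), (2, 8), (2, 15), (3, 0), (3, 7), (3, 8), (3, 15)]

Answer: O......OO......O
O......OO......O
O......OO......O
O......OO......O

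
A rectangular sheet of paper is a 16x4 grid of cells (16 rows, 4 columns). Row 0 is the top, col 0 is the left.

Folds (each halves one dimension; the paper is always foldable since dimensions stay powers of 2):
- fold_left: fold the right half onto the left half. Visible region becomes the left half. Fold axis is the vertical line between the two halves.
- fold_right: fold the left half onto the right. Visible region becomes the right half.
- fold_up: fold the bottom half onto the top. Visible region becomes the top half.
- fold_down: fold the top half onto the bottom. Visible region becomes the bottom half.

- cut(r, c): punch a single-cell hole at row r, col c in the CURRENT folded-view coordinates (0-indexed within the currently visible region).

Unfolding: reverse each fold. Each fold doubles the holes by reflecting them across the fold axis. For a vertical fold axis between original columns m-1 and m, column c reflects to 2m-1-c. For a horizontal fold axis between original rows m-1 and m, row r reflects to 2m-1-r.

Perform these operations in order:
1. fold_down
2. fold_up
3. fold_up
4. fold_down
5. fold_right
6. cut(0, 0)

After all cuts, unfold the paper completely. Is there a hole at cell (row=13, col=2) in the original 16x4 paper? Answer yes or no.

Answer: yes

Derivation:
Op 1 fold_down: fold axis h@8; visible region now rows[8,16) x cols[0,4) = 8x4
Op 2 fold_up: fold axis h@12; visible region now rows[8,12) x cols[0,4) = 4x4
Op 3 fold_up: fold axis h@10; visible region now rows[8,10) x cols[0,4) = 2x4
Op 4 fold_down: fold axis h@9; visible region now rows[9,10) x cols[0,4) = 1x4
Op 5 fold_right: fold axis v@2; visible region now rows[9,10) x cols[2,4) = 1x2
Op 6 cut(0, 0): punch at orig (9,2); cuts so far [(9, 2)]; region rows[9,10) x cols[2,4) = 1x2
Unfold 1 (reflect across v@2): 2 holes -> [(9, 1), (9, 2)]
Unfold 2 (reflect across h@9): 4 holes -> [(8, 1), (8, 2), (9, 1), (9, 2)]
Unfold 3 (reflect across h@10): 8 holes -> [(8, 1), (8, 2), (9, 1), (9, 2), (10, 1), (10, 2), (11, 1), (11, 2)]
Unfold 4 (reflect across h@12): 16 holes -> [(8, 1), (8, 2), (9, 1), (9, 2), (10, 1), (10, 2), (11, 1), (11, 2), (12, 1), (12, 2), (13, 1), (13, 2), (14, 1), (14, 2), (15, 1), (15, 2)]
Unfold 5 (reflect across h@8): 32 holes -> [(0, 1), (0, 2), (1, 1), (1, 2), (2, 1), (2, 2), (3, 1), (3, 2), (4, 1), (4, 2), (5, 1), (5, 2), (6, 1), (6, 2), (7, 1), (7, 2), (8, 1), (8, 2), (9, 1), (9, 2), (10, 1), (10, 2), (11, 1), (11, 2), (12, 1), (12, 2), (13, 1), (13, 2), (14, 1), (14, 2), (15, 1), (15, 2)]
Holes: [(0, 1), (0, 2), (1, 1), (1, 2), (2, 1), (2, 2), (3, 1), (3, 2), (4, 1), (4, 2), (5, 1), (5, 2), (6, 1), (6, 2), (7, 1), (7, 2), (8, 1), (8, 2), (9, 1), (9, 2), (10, 1), (10, 2), (11, 1), (11, 2), (12, 1), (12, 2), (13, 1), (13, 2), (14, 1), (14, 2), (15, 1), (15, 2)]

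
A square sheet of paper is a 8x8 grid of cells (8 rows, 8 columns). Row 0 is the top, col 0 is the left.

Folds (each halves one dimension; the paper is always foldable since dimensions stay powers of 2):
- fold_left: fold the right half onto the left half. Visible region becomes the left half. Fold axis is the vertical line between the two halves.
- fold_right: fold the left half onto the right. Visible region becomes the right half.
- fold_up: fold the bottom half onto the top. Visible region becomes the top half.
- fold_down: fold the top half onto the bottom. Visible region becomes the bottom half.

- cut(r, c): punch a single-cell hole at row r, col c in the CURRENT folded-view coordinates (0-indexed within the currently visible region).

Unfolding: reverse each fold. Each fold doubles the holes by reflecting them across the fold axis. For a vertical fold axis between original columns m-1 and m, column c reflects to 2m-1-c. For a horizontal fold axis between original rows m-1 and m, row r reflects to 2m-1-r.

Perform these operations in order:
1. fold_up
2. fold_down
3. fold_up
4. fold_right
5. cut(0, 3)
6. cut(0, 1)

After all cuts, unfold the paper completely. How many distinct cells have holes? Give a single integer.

Op 1 fold_up: fold axis h@4; visible region now rows[0,4) x cols[0,8) = 4x8
Op 2 fold_down: fold axis h@2; visible region now rows[2,4) x cols[0,8) = 2x8
Op 3 fold_up: fold axis h@3; visible region now rows[2,3) x cols[0,8) = 1x8
Op 4 fold_right: fold axis v@4; visible region now rows[2,3) x cols[4,8) = 1x4
Op 5 cut(0, 3): punch at orig (2,7); cuts so far [(2, 7)]; region rows[2,3) x cols[4,8) = 1x4
Op 6 cut(0, 1): punch at orig (2,5); cuts so far [(2, 5), (2, 7)]; region rows[2,3) x cols[4,8) = 1x4
Unfold 1 (reflect across v@4): 4 holes -> [(2, 0), (2, 2), (2, 5), (2, 7)]
Unfold 2 (reflect across h@3): 8 holes -> [(2, 0), (2, 2), (2, 5), (2, 7), (3, 0), (3, 2), (3, 5), (3, 7)]
Unfold 3 (reflect across h@2): 16 holes -> [(0, 0), (0, 2), (0, 5), (0, 7), (1, 0), (1, 2), (1, 5), (1, 7), (2, 0), (2, 2), (2, 5), (2, 7), (3, 0), (3, 2), (3, 5), (3, 7)]
Unfold 4 (reflect across h@4): 32 holes -> [(0, 0), (0, 2), (0, 5), (0, 7), (1, 0), (1, 2), (1, 5), (1, 7), (2, 0), (2, 2), (2, 5), (2, 7), (3, 0), (3, 2), (3, 5), (3, 7), (4, 0), (4, 2), (4, 5), (4, 7), (5, 0), (5, 2), (5, 5), (5, 7), (6, 0), (6, 2), (6, 5), (6, 7), (7, 0), (7, 2), (7, 5), (7, 7)]

Answer: 32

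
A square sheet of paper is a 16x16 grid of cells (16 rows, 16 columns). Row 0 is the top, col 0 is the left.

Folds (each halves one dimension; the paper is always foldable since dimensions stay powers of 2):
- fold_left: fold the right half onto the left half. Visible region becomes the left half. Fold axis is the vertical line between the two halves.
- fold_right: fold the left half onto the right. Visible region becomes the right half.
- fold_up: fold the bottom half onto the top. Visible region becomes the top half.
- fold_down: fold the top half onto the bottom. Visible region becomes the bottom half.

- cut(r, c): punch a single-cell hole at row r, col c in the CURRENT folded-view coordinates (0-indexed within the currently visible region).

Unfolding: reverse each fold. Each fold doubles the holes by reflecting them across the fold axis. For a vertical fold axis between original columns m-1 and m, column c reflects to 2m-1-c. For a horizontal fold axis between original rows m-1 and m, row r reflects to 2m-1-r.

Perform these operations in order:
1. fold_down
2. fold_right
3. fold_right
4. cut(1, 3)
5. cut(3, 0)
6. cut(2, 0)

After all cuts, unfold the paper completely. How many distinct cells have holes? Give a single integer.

Answer: 24

Derivation:
Op 1 fold_down: fold axis h@8; visible region now rows[8,16) x cols[0,16) = 8x16
Op 2 fold_right: fold axis v@8; visible region now rows[8,16) x cols[8,16) = 8x8
Op 3 fold_right: fold axis v@12; visible region now rows[8,16) x cols[12,16) = 8x4
Op 4 cut(1, 3): punch at orig (9,15); cuts so far [(9, 15)]; region rows[8,16) x cols[12,16) = 8x4
Op 5 cut(3, 0): punch at orig (11,12); cuts so far [(9, 15), (11, 12)]; region rows[8,16) x cols[12,16) = 8x4
Op 6 cut(2, 0): punch at orig (10,12); cuts so far [(9, 15), (10, 12), (11, 12)]; region rows[8,16) x cols[12,16) = 8x4
Unfold 1 (reflect across v@12): 6 holes -> [(9, 8), (9, 15), (10, 11), (10, 12), (11, 11), (11, 12)]
Unfold 2 (reflect across v@8): 12 holes -> [(9, 0), (9, 7), (9, 8), (9, 15), (10, 3), (10, 4), (10, 11), (10, 12), (11, 3), (11, 4), (11, 11), (11, 12)]
Unfold 3 (reflect across h@8): 24 holes -> [(4, 3), (4, 4), (4, 11), (4, 12), (5, 3), (5, 4), (5, 11), (5, 12), (6, 0), (6, 7), (6, 8), (6, 15), (9, 0), (9, 7), (9, 8), (9, 15), (10, 3), (10, 4), (10, 11), (10, 12), (11, 3), (11, 4), (11, 11), (11, 12)]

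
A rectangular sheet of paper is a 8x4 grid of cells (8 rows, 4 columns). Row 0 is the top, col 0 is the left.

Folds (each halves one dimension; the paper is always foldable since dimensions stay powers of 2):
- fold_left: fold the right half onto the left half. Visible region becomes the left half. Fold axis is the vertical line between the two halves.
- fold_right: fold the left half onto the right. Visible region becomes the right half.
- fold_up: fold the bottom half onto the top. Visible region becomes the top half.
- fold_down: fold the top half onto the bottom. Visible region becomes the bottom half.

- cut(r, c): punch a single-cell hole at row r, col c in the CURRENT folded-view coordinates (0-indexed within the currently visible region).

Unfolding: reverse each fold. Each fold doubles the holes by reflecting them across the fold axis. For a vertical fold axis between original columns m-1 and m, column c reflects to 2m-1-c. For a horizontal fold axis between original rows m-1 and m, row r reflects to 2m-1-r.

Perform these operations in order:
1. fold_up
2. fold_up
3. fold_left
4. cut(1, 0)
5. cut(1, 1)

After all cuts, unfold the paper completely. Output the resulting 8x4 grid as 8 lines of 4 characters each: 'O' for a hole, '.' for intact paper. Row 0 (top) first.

Op 1 fold_up: fold axis h@4; visible region now rows[0,4) x cols[0,4) = 4x4
Op 2 fold_up: fold axis h@2; visible region now rows[0,2) x cols[0,4) = 2x4
Op 3 fold_left: fold axis v@2; visible region now rows[0,2) x cols[0,2) = 2x2
Op 4 cut(1, 0): punch at orig (1,0); cuts so far [(1, 0)]; region rows[0,2) x cols[0,2) = 2x2
Op 5 cut(1, 1): punch at orig (1,1); cuts so far [(1, 0), (1, 1)]; region rows[0,2) x cols[0,2) = 2x2
Unfold 1 (reflect across v@2): 4 holes -> [(1, 0), (1, 1), (1, 2), (1, 3)]
Unfold 2 (reflect across h@2): 8 holes -> [(1, 0), (1, 1), (1, 2), (1, 3), (2, 0), (2, 1), (2, 2), (2, 3)]
Unfold 3 (reflect across h@4): 16 holes -> [(1, 0), (1, 1), (1, 2), (1, 3), (2, 0), (2, 1), (2, 2), (2, 3), (5, 0), (5, 1), (5, 2), (5, 3), (6, 0), (6, 1), (6, 2), (6, 3)]

Answer: ....
OOOO
OOOO
....
....
OOOO
OOOO
....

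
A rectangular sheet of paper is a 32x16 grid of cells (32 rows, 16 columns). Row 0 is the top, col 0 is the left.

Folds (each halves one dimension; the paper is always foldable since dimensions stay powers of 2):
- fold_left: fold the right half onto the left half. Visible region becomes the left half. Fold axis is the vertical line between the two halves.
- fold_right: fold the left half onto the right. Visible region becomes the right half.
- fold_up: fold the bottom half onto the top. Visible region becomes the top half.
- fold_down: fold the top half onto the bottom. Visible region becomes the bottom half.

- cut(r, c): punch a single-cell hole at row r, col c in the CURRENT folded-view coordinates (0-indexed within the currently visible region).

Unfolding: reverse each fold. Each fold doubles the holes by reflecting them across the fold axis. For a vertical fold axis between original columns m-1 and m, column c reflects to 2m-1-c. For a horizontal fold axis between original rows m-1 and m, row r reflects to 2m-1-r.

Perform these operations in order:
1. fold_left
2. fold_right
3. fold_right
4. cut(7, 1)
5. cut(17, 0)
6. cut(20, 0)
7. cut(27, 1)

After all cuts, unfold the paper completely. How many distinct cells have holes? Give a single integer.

Op 1 fold_left: fold axis v@8; visible region now rows[0,32) x cols[0,8) = 32x8
Op 2 fold_right: fold axis v@4; visible region now rows[0,32) x cols[4,8) = 32x4
Op 3 fold_right: fold axis v@6; visible region now rows[0,32) x cols[6,8) = 32x2
Op 4 cut(7, 1): punch at orig (7,7); cuts so far [(7, 7)]; region rows[0,32) x cols[6,8) = 32x2
Op 5 cut(17, 0): punch at orig (17,6); cuts so far [(7, 7), (17, 6)]; region rows[0,32) x cols[6,8) = 32x2
Op 6 cut(20, 0): punch at orig (20,6); cuts so far [(7, 7), (17, 6), (20, 6)]; region rows[0,32) x cols[6,8) = 32x2
Op 7 cut(27, 1): punch at orig (27,7); cuts so far [(7, 7), (17, 6), (20, 6), (27, 7)]; region rows[0,32) x cols[6,8) = 32x2
Unfold 1 (reflect across v@6): 8 holes -> [(7, 4), (7, 7), (17, 5), (17, 6), (20, 5), (20, 6), (27, 4), (27, 7)]
Unfold 2 (reflect across v@4): 16 holes -> [(7, 0), (7, 3), (7, 4), (7, 7), (17, 1), (17, 2), (17, 5), (17, 6), (20, 1), (20, 2), (20, 5), (20, 6), (27, 0), (27, 3), (27, 4), (27, 7)]
Unfold 3 (reflect across v@8): 32 holes -> [(7, 0), (7, 3), (7, 4), (7, 7), (7, 8), (7, 11), (7, 12), (7, 15), (17, 1), (17, 2), (17, 5), (17, 6), (17, 9), (17, 10), (17, 13), (17, 14), (20, 1), (20, 2), (20, 5), (20, 6), (20, 9), (20, 10), (20, 13), (20, 14), (27, 0), (27, 3), (27, 4), (27, 7), (27, 8), (27, 11), (27, 12), (27, 15)]

Answer: 32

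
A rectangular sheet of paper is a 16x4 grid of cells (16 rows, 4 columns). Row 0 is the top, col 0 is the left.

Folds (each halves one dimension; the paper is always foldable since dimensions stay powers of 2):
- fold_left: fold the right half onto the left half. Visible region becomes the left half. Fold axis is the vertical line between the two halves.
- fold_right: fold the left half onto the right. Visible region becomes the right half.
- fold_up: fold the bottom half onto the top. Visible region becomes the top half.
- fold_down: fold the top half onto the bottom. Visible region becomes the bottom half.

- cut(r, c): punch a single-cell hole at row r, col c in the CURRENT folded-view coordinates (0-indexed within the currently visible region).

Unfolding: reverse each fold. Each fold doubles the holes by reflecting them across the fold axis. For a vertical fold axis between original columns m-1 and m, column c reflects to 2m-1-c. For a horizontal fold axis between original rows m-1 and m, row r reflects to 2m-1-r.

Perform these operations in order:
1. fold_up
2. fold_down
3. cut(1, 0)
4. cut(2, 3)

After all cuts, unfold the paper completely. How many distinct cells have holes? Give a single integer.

Op 1 fold_up: fold axis h@8; visible region now rows[0,8) x cols[0,4) = 8x4
Op 2 fold_down: fold axis h@4; visible region now rows[4,8) x cols[0,4) = 4x4
Op 3 cut(1, 0): punch at orig (5,0); cuts so far [(5, 0)]; region rows[4,8) x cols[0,4) = 4x4
Op 4 cut(2, 3): punch at orig (6,3); cuts so far [(5, 0), (6, 3)]; region rows[4,8) x cols[0,4) = 4x4
Unfold 1 (reflect across h@4): 4 holes -> [(1, 3), (2, 0), (5, 0), (6, 3)]
Unfold 2 (reflect across h@8): 8 holes -> [(1, 3), (2, 0), (5, 0), (6, 3), (9, 3), (10, 0), (13, 0), (14, 3)]

Answer: 8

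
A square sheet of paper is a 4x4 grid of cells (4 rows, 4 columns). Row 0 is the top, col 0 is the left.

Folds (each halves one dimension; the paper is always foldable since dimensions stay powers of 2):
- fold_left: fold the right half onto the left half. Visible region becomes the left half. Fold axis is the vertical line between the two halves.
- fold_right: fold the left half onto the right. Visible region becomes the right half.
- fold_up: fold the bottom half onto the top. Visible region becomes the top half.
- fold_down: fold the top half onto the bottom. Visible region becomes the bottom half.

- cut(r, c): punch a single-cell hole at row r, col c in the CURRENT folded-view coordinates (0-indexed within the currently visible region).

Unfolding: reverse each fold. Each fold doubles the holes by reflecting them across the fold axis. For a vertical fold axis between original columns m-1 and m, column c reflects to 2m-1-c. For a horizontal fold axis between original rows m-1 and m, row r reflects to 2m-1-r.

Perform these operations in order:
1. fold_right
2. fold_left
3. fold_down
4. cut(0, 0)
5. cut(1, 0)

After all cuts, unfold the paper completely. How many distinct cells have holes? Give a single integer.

Answer: 16

Derivation:
Op 1 fold_right: fold axis v@2; visible region now rows[0,4) x cols[2,4) = 4x2
Op 2 fold_left: fold axis v@3; visible region now rows[0,4) x cols[2,3) = 4x1
Op 3 fold_down: fold axis h@2; visible region now rows[2,4) x cols[2,3) = 2x1
Op 4 cut(0, 0): punch at orig (2,2); cuts so far [(2, 2)]; region rows[2,4) x cols[2,3) = 2x1
Op 5 cut(1, 0): punch at orig (3,2); cuts so far [(2, 2), (3, 2)]; region rows[2,4) x cols[2,3) = 2x1
Unfold 1 (reflect across h@2): 4 holes -> [(0, 2), (1, 2), (2, 2), (3, 2)]
Unfold 2 (reflect across v@3): 8 holes -> [(0, 2), (0, 3), (1, 2), (1, 3), (2, 2), (2, 3), (3, 2), (3, 3)]
Unfold 3 (reflect across v@2): 16 holes -> [(0, 0), (0, 1), (0, 2), (0, 3), (1, 0), (1, 1), (1, 2), (1, 3), (2, 0), (2, 1), (2, 2), (2, 3), (3, 0), (3, 1), (3, 2), (3, 3)]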